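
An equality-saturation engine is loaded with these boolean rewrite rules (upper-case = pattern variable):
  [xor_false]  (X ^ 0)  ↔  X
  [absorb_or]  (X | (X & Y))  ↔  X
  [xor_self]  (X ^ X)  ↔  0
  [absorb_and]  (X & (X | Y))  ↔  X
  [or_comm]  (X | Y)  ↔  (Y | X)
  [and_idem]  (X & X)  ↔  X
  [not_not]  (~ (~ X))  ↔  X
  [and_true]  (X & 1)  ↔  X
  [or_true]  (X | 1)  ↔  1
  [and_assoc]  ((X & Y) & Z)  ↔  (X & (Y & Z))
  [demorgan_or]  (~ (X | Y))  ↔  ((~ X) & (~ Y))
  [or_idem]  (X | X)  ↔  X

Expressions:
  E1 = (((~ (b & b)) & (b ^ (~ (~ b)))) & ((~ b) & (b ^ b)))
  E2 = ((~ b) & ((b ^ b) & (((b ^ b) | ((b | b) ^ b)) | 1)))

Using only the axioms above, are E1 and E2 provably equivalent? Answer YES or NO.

YES

step 1: and_idem (→) rewrites (b & b) into b, now (((~ b) & (b ^ (~ (~ b)))) & ((~ b) & (b ^ b)))
step 2: not_not (→) rewrites (~ (~ b)) into b, now (((~ b) & (b ^ b)) & ((~ b) & (b ^ b)))
step 3: and_idem (→) rewrites (((~ b) & (b ^ b)) & ((~ b) & (b ^ b))) into ((~ b) & (b ^ b))
step 4: absorb_and (←) rewrites (b ^ b) into ((b ^ b) & ((b ^ b) | 1)), now ((~ b) & ((b ^ b) & ((b ^ b) | 1)))
step 5: or_idem (←) rewrites (b ^ b) into ((b ^ b) | (b ^ b)), now ((~ b) & ((b ^ b) & (((b ^ b) | (b ^ b)) | 1)))
step 6: or_idem (←) rewrites b into (b | b), which is E2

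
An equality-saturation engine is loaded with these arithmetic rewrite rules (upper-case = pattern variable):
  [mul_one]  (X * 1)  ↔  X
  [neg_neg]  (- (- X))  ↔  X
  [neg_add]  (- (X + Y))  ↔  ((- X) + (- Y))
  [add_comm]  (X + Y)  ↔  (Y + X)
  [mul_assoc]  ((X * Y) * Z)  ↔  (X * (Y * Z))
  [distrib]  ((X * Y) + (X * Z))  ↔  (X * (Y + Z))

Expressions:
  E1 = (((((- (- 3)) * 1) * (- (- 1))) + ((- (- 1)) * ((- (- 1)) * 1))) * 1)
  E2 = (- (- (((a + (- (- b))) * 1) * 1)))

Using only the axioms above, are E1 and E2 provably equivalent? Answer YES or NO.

The axioms are sound identities: if E1 ↔* E2 then E1 and E2 evaluate identically under any assignment.
Under a=0, b=0: E1 evaluates to 4, E2 to 0. Distinct ⇒ no rewrite sequence connects them.

NO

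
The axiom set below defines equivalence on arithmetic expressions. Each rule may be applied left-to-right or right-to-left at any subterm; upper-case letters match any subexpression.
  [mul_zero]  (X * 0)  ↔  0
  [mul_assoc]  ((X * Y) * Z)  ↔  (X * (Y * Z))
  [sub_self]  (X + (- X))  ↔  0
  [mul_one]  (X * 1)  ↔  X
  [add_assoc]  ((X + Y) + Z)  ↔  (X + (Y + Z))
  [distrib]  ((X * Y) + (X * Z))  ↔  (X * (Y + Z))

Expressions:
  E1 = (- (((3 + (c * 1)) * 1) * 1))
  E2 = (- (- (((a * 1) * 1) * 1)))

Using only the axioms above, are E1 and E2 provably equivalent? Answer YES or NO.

Every axiom is a valid identity, so a rewrite proof would force E1 and E2 to agree under every assignment.
At a=0, c=0: E1 = -3 but E2 = 0; they differ, so no derivation exists.

NO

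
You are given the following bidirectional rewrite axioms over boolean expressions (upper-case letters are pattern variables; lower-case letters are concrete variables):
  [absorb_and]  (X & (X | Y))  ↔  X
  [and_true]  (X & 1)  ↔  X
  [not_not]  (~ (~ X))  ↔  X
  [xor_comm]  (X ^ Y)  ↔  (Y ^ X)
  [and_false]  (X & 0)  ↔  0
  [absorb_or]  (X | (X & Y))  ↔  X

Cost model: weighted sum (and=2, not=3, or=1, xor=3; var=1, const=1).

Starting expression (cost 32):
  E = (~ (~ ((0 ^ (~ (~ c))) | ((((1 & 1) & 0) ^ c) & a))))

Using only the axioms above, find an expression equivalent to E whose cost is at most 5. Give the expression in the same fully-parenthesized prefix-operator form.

step 1: not_not (→) rewrites (~ (~ ((0 ^ (~ (~ c))) | ((((1 & 1) & 0) ^ c) & a)))) into ((0 ^ (~ (~ c))) | ((((1 & 1) & 0) ^ c) & a))
step 2: not_not (→) rewrites (~ (~ c)) into c, now ((0 ^ c) | ((((1 & 1) & 0) ^ c) & a))
step 3: and_true (→) rewrites (1 & 1) into 1, now ((0 ^ c) | (((1 & 0) ^ c) & a))
step 4: and_false (→) rewrites (1 & 0) into 0, now ((0 ^ c) | ((0 ^ c) & a))
step 5: absorb_or (→) rewrites ((0 ^ c) | ((0 ^ c) & a)) into (0 ^ c), reaching cost 5 (bound 5)

(0 ^ c)   [cost 5]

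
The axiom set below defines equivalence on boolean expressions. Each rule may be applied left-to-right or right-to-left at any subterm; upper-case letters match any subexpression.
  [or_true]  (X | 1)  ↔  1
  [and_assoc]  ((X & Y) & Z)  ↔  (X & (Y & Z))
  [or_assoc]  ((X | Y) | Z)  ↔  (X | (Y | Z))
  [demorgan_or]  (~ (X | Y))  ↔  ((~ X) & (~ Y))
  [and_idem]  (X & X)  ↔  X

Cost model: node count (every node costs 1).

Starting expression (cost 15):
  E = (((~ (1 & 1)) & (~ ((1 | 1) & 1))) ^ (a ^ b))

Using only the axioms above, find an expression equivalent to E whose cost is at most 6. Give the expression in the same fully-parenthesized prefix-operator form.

((~ 1) ^ (a ^ b))   [cost 6]

step 1: or_true (→) rewrites (1 | 1) into 1, now (((~ (1 & 1)) & (~ (1 & 1))) ^ (a ^ b))
step 2: and_idem (→) rewrites ((~ (1 & 1)) & (~ (1 & 1))) into (~ (1 & 1)), now ((~ (1 & 1)) ^ (a ^ b))
step 3: and_idem (→) rewrites (1 & 1) into 1, reaching cost 6 (bound 6)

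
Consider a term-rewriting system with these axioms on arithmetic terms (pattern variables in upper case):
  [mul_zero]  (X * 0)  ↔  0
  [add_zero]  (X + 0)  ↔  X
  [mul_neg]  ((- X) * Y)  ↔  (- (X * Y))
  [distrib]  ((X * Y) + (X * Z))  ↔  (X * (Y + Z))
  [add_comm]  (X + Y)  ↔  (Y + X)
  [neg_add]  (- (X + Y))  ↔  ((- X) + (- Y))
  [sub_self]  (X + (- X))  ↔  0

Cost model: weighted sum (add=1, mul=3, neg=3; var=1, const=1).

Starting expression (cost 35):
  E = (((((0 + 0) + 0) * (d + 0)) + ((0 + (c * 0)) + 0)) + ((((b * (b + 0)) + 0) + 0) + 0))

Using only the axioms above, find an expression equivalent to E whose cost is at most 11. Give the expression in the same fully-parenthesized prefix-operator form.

((0 * d) + (b * b))   [cost 11]

step 1: add_zero (→) rewrites ((b * (b + 0)) + 0) into (b * (b + 0)), now (((((0 + 0) + 0) * (d + 0)) + ((0 + (c * 0)) + 0)) + (((b * (b + 0)) + 0) + 0))
step 2: add_comm (→) rewrites ((b * (b + 0)) + 0) into (0 + (b * (b + 0))), now (((((0 + 0) + 0) * (d + 0)) + ((0 + (c * 0)) + 0)) + ((0 + (b * (b + 0))) + 0))
step 3: add_zero (→) rewrites ((0 + (b * (b + 0))) + 0) into (0 + (b * (b + 0))), now (((((0 + 0) + 0) * (d + 0)) + ((0 + (c * 0)) + 0)) + (0 + (b * (b + 0))))
step 4: mul_zero (→) rewrites (c * 0) into 0, now (((((0 + 0) + 0) * (d + 0)) + ((0 + 0) + 0)) + (0 + (b * (b + 0))))
step 5: add_comm (→) rewrites (0 + (b * (b + 0))) into ((b * (b + 0)) + 0), now (((((0 + 0) + 0) * (d + 0)) + ((0 + 0) + 0)) + ((b * (b + 0)) + 0))
step 6: add_zero (→) rewrites ((0 + 0) + 0) into (0 + 0), now ((((0 + 0) * (d + 0)) + ((0 + 0) + 0)) + ((b * (b + 0)) + 0))
step 7: add_zero (→) rewrites (0 + 0) into 0, now ((((0 + 0) * (d + 0)) + (0 + 0)) + ((b * (b + 0)) + 0))
step 8: add_zero (→) rewrites (b + 0) into b, now ((((0 + 0) * (d + 0)) + (0 + 0)) + ((b * b) + 0))
step 9: add_zero (→) rewrites (0 + 0) into 0, now ((((0 + 0) * (d + 0)) + 0) + ((b * b) + 0))
step 10: add_zero (→) rewrites ((b * b) + 0) into (b * b), now ((((0 + 0) * (d + 0)) + 0) + (b * b))
step 11: add_zero (→) rewrites (0 + 0) into 0, now (((0 * (d + 0)) + 0) + (b * b))
step 12: add_zero (→) rewrites (d + 0) into d, now (((0 * d) + 0) + (b * b))
step 13: add_zero (→) rewrites ((0 * d) + 0) into (0 * d), reaching cost 11 (bound 11)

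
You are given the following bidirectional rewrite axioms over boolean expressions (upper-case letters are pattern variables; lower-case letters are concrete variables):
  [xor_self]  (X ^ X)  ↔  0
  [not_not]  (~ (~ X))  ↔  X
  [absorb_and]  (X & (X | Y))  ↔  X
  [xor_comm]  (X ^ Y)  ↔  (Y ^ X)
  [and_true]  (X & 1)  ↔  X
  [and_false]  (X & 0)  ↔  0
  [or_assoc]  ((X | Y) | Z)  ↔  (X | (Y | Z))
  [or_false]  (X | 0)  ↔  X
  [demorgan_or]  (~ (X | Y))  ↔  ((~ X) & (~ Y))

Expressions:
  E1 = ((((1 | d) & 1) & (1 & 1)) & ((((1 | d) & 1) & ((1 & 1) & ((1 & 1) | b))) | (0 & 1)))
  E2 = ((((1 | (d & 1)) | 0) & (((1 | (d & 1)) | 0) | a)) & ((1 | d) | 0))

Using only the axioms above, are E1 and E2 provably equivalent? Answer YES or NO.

YES

1. [absorb_and →] ((1 & 1) & ((1 & 1) | b))  →  (1 & 1);  E1 = ((((1 | d) & 1) & (1 & 1)) & ((((1 | d) & 1) & (1 & 1)) | (0 & 1)))
2. [and_true →] (0 & 1)  →  0;  E1 = ((((1 | d) & 1) & (1 & 1)) & ((((1 | d) & 1) & (1 & 1)) | 0))
3. [absorb_and →] ((((1 | d) & 1) & (1 & 1)) & ((((1 | d) & 1) & (1 & 1)) | 0))  →  (((1 | d) & 1) & (1 & 1))
4. [and_true →] (1 & 1)  →  1;  E1 = (((1 | d) & 1) & 1)
5. [and_true →] (((1 | d) & 1) & 1)  →  ((1 | d) & 1)
6. [and_true →] ((1 | d) & 1)  →  (1 | d)
7. [absorb_and ←] (1 | d)  →  ((1 | d) & ((1 | d) | 0))
8. [or_false ←] (1 | d)  →  ((1 | d) | 0);  E1 = (((1 | d) | 0) & ((1 | d) | 0))
9. [and_true ←] d  →  (d & 1);  E1 = (((1 | (d & 1)) | 0) & ((1 | d) | 0))
10. [absorb_and ←] ((1 | (d & 1)) | 0)  →  (((1 | (d & 1)) | 0) & (((1 | (d & 1)) | 0) | a));  this is E2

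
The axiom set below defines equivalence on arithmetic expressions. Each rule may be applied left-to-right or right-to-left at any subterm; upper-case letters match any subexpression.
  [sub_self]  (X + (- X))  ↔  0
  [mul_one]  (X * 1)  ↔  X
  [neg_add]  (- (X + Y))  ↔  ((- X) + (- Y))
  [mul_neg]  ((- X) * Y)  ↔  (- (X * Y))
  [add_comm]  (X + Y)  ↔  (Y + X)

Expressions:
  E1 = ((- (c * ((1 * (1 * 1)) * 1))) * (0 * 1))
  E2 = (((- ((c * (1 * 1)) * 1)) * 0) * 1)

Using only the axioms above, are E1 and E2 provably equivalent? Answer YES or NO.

YES

step 1: mul_one (→) rewrites (1 * 1) into 1, now ((- (c * ((1 * 1) * 1))) * (0 * 1))
step 2: mul_neg (→) rewrites ((- (c * ((1 * 1) * 1))) * (0 * 1)) into (- ((c * ((1 * 1) * 1)) * (0 * 1)))
step 3: mul_one (→) rewrites ((1 * 1) * 1) into (1 * 1), now (- ((c * (1 * 1)) * (0 * 1)))
step 4: mul_one (→) rewrites (0 * 1) into 0, now (- ((c * (1 * 1)) * 0))
step 5: mul_one (→) rewrites (1 * 1) into 1, now (- ((c * 1) * 0))
step 6: mul_one (→) rewrites (c * 1) into c, now (- (c * 0))
step 7: mul_one (←) rewrites (- (c * 0)) into ((- (c * 0)) * 1)
step 8: mul_one (←) rewrites c into (c * 1), now ((- ((c * 1) * 0)) * 1)
step 9: mul_neg (←) rewrites (- ((c * 1) * 0)) into ((- (c * 1)) * 0), now (((- (c * 1)) * 0) * 1)
step 10: mul_one (←) rewrites 1 into (1 * 1), now (((- (c * (1 * 1))) * 0) * 1)
step 11: mul_one (←) rewrites (c * (1 * 1)) into ((c * (1 * 1)) * 1), which is E2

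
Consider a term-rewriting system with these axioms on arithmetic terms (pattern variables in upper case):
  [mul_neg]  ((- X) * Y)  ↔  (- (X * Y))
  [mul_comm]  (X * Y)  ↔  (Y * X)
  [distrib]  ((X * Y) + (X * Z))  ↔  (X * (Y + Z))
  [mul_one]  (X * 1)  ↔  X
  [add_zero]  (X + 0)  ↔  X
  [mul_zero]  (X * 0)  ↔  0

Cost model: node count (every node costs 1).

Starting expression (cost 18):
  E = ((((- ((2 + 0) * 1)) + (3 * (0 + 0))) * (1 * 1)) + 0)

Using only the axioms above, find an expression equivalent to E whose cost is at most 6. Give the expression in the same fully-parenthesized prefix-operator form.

((- 2) + (3 * 0))   [cost 6]

(1) (2 + 0)  =[add_zero →]=  2    ⊢ ((((- (2 * 1)) + (3 * (0 + 0))) * (1 * 1)) + 0)
(2) (1 * 1)  =[mul_one →]=  1    ⊢ ((((- (2 * 1)) + (3 * (0 + 0))) * 1) + 0)
(3) (((- (2 * 1)) + (3 * (0 + 0))) * 1)  =[mul_one →]=  ((- (2 * 1)) + (3 * (0 + 0)))    ⊢ (((- (2 * 1)) + (3 * (0 + 0))) + 0)
(4) (0 + 0)  =[add_zero →]=  0    ⊢ (((- (2 * 1)) + (3 * 0)) + 0)
(5) (2 * 1)  =[mul_one →]=  2    ⊢ (((- 2) + (3 * 0)) + 0)
(6) (((- 2) + (3 * 0)) + 0)  =[add_zero →]=  ((- 2) + (3 * 0))    ⊢ cost 6, within 6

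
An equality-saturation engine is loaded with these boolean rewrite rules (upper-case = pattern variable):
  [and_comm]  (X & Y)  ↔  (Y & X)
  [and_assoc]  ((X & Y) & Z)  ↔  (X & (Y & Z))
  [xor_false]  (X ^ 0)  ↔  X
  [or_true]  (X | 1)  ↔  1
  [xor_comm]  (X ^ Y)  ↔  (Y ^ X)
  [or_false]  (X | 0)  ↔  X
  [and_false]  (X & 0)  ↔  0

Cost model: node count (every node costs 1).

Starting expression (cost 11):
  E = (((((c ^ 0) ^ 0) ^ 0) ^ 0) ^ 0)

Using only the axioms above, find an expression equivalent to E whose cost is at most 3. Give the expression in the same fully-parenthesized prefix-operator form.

(c ^ 0)   [cost 3]

step 1: xor_false (→) rewrites ((((c ^ 0) ^ 0) ^ 0) ^ 0) into (((c ^ 0) ^ 0) ^ 0), now ((((c ^ 0) ^ 0) ^ 0) ^ 0)
step 2: xor_false (→) rewrites ((((c ^ 0) ^ 0) ^ 0) ^ 0) into (((c ^ 0) ^ 0) ^ 0)
step 3: xor_false (→) rewrites (((c ^ 0) ^ 0) ^ 0) into ((c ^ 0) ^ 0)
step 4: xor_false (→) rewrites (c ^ 0) into c, reaching cost 3 (bound 3)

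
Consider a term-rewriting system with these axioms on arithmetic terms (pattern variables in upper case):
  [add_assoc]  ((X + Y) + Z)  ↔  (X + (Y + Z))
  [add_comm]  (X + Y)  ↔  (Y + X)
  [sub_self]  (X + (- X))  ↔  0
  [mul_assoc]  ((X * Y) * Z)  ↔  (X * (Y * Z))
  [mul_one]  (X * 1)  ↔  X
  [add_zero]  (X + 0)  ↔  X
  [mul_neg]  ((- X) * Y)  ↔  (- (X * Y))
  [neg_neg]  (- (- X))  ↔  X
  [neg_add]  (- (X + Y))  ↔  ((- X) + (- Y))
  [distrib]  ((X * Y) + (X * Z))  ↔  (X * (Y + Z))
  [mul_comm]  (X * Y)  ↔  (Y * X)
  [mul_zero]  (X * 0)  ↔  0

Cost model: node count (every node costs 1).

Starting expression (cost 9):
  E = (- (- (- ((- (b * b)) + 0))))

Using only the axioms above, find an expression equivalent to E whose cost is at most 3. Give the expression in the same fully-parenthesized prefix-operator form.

step 1: add_zero (→) rewrites ((- (b * b)) + 0) into (- (b * b)), now (- (- (- (- (b * b)))))
step 2: neg_neg (→) rewrites (- (- (b * b))) into (b * b), now (- (- (b * b)))
step 3: neg_neg (→) rewrites (- (- (b * b))) into (b * b), reaching cost 3 (bound 3)

(b * b)   [cost 3]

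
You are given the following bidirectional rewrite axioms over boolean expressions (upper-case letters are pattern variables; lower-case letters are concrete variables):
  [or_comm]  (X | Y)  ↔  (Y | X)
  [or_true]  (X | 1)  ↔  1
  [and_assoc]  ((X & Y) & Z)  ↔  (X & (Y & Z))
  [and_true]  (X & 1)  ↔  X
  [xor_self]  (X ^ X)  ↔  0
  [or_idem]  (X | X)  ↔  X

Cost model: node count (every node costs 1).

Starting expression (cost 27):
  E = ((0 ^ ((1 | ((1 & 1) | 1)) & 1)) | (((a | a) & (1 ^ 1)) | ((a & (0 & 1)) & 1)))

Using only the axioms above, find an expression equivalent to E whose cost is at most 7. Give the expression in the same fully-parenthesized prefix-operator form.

((0 ^ 1) | (a & 0))   [cost 7]

1. [and_true →] (1 & 1)  →  1;  E = ((0 ^ ((1 | (1 | 1)) & 1)) | (((a | a) & (1 ^ 1)) | ((a & (0 & 1)) & 1)))
2. [and_true →] ((1 | (1 | 1)) & 1)  →  (1 | (1 | 1));  E = ((0 ^ (1 | (1 | 1))) | (((a | a) & (1 ^ 1)) | ((a & (0 & 1)) & 1)))
3. [or_idem →] (a | a)  →  a;  E = ((0 ^ (1 | (1 | 1))) | ((a & (1 ^ 1)) | ((a & (0 & 1)) & 1)))
4. [and_true →] (0 & 1)  →  0;  E = ((0 ^ (1 | (1 | 1))) | ((a & (1 ^ 1)) | ((a & 0) & 1)))
5. [or_idem →] (1 | 1)  →  1;  E = ((0 ^ (1 | 1)) | ((a & (1 ^ 1)) | ((a & 0) & 1)))
6. [xor_self →] (1 ^ 1)  →  0;  E = ((0 ^ (1 | 1)) | ((a & 0) | ((a & 0) & 1)))
7. [and_assoc →] ((a & 0) & 1)  →  (a & (0 & 1));  E = ((0 ^ (1 | 1)) | ((a & 0) | (a & (0 & 1))))
8. [or_idem →] (1 | 1)  →  1;  E = ((0 ^ 1) | ((a & 0) | (a & (0 & 1))))
9. [and_true →] (0 & 1)  →  0;  E = ((0 ^ 1) | ((a & 0) | (a & 0)))
10. [or_idem →] ((a & 0) | (a & 0))  →  (a & 0);  cost 7 ≤ 7, done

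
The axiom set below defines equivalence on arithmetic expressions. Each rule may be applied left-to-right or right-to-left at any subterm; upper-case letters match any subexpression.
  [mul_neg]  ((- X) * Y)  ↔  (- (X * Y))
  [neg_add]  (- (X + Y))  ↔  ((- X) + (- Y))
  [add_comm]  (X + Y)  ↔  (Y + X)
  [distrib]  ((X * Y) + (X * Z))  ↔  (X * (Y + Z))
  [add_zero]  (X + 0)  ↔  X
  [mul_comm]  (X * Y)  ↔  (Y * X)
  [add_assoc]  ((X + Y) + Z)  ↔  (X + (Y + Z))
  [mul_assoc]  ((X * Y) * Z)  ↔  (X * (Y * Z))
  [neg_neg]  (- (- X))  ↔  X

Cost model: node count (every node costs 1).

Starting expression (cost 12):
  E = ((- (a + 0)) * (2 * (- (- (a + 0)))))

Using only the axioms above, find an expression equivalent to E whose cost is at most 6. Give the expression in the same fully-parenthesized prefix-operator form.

step 1: neg_neg (→) rewrites (- (- (a + 0))) into (a + 0), now ((- (a + 0)) * (2 * (a + 0)))
step 2: mul_comm (→) rewrites ((- (a + 0)) * (2 * (a + 0))) into ((2 * (a + 0)) * (- (a + 0)))
step 3: add_zero (→) rewrites (a + 0) into a, now ((2 * (a + 0)) * (- a))
step 4: add_zero (→) rewrites (a + 0) into a, reaching cost 6 (bound 6)

((2 * a) * (- a))   [cost 6]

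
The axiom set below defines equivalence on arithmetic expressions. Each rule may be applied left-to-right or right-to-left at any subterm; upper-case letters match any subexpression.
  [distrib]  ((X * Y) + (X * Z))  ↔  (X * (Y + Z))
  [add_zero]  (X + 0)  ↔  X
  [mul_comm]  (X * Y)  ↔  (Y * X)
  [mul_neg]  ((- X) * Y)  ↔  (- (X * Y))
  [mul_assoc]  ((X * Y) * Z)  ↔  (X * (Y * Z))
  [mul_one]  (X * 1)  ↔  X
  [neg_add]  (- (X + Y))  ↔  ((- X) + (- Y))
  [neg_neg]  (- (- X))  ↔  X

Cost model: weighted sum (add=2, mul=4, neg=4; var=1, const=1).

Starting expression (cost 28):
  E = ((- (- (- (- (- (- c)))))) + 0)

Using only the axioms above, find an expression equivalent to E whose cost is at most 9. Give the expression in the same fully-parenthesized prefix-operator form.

(1) ((- (- (- (- (- (- c)))))) + 0)  =[add_zero →]=  (- (- (- (- (- (- c))))))
(2) (- (- (- (- c))))  =[neg_neg →]=  (- (- c))    ⊢ (- (- (- (- c))))
(3) (- (- (- c)))  =[neg_neg →]=  (- c)    ⊢ cost 9, within 9

(- (- c))   [cost 9]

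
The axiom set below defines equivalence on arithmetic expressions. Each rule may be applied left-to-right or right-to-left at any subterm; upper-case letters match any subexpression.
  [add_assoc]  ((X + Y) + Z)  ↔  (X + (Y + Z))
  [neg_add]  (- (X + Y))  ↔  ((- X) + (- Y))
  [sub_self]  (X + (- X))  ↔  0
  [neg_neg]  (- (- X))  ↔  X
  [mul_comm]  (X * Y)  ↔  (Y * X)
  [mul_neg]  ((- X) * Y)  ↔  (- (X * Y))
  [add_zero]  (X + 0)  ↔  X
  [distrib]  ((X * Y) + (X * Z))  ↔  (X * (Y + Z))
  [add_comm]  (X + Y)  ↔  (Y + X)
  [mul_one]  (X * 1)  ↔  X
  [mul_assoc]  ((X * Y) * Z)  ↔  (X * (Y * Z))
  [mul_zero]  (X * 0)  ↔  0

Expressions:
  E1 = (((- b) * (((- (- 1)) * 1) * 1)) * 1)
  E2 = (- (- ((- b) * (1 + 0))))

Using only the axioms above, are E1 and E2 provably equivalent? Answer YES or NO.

YES

(1) (- (- 1))  =[neg_neg →]=  1    ⊢ (((- b) * ((1 * 1) * 1)) * 1)
(2) ((1 * 1) * 1)  =[mul_one →]=  (1 * 1)    ⊢ (((- b) * (1 * 1)) * 1)
(3) (1 * 1)  =[mul_one →]=  1    ⊢ (((- b) * 1) * 1)
(4) (((- b) * 1) * 1)  =[mul_one →]=  ((- b) * 1)
(5) ((- b) * 1)  =[mul_one →]=  (- b)
(6) b  =[neg_neg ←]=  (- (- b))    ⊢ (- (- (- b)))
(7) (- b)  =[mul_one ←]=  ((- b) * 1)    ⊢ (- (- ((- b) * 1)))
(8) 1  =[add_zero ←]=  (1 + 0)    ⊢ E2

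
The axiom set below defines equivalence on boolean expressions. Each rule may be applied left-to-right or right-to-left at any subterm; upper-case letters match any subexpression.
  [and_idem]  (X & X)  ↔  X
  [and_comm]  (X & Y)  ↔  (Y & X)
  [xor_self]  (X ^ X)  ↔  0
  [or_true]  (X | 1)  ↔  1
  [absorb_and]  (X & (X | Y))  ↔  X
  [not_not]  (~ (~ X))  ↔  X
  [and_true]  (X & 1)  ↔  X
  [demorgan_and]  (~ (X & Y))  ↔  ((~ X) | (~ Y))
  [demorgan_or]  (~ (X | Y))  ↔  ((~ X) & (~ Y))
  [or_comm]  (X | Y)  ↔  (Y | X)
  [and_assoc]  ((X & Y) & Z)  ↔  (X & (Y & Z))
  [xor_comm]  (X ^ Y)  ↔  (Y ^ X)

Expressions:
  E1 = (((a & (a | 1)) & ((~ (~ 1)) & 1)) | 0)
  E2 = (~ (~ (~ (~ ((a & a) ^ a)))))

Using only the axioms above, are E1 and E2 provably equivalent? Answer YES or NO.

The axioms are sound identities: if E1 ↔* E2 then E1 and E2 evaluate identically under any assignment.
Under a=1: E1 evaluates to 1, E2 to 0. Distinct ⇒ no rewrite sequence connects them.

NO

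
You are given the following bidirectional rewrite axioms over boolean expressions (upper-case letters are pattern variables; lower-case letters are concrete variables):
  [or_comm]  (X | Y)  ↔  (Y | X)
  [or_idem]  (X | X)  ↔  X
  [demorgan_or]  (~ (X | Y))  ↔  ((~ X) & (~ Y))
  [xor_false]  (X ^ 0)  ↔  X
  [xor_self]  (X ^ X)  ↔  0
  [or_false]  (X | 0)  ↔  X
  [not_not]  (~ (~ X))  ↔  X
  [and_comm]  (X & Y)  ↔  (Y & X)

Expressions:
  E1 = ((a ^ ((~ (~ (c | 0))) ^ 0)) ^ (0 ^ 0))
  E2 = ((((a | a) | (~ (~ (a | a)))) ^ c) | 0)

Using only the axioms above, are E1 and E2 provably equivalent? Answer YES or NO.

YES

step 1: or_false (→) rewrites (c | 0) into c, now ((a ^ ((~ (~ c)) ^ 0)) ^ (0 ^ 0))
step 2: not_not (→) rewrites (~ (~ c)) into c, now ((a ^ (c ^ 0)) ^ (0 ^ 0))
step 3: xor_false (→) rewrites (0 ^ 0) into 0, now ((a ^ (c ^ 0)) ^ 0)
step 4: xor_false (→) rewrites ((a ^ (c ^ 0)) ^ 0) into (a ^ (c ^ 0))
step 5: xor_false (→) rewrites (c ^ 0) into c, now (a ^ c)
step 6: or_idem (←) rewrites a into (a | a), now ((a | a) ^ c)
step 7: or_false (←) rewrites ((a | a) ^ c) into (((a | a) ^ c) | 0)
step 8: or_idem (←) rewrites (a | a) into ((a | a) | (a | a)), now ((((a | a) | (a | a)) ^ c) | 0)
step 9: not_not (←) rewrites (a | a) into (~ (~ (a | a))), which is E2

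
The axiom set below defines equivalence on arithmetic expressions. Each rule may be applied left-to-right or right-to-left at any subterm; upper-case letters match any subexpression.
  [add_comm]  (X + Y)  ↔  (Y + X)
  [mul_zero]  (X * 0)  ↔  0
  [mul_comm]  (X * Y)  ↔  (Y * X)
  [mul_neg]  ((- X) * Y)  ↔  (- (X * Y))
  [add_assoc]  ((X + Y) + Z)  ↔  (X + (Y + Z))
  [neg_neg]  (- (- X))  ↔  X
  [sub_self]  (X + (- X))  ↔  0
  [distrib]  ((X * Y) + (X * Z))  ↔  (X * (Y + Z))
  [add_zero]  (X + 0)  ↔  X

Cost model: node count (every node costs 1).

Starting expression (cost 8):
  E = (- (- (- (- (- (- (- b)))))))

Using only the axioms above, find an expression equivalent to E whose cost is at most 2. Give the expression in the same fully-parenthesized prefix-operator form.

(1) (- (- b))  =[neg_neg →]=  b    ⊢ (- (- (- (- (- b)))))
(2) (- (- b))  =[neg_neg →]=  b    ⊢ (- (- (- b)))
(3) (- (- (- b)))  =[neg_neg →]=  (- b)    ⊢ cost 2, within 2

(- b)   [cost 2]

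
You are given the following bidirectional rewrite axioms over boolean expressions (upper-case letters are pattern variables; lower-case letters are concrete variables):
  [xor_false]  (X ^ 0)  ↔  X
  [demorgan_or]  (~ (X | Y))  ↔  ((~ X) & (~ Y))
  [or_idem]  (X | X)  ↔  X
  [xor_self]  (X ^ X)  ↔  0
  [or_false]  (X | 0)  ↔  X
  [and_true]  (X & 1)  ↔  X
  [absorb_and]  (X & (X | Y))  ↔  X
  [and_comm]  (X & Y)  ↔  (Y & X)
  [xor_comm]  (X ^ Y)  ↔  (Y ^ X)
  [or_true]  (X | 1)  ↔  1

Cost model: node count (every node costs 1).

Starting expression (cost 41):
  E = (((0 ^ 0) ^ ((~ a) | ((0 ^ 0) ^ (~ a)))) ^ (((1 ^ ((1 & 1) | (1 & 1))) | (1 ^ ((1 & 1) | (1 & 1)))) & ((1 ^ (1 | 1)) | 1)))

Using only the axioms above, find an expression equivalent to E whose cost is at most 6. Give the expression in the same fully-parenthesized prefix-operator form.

1. [or_idem →] ((1 ^ ((1 & 1) | (1 & 1))) | (1 ^ ((1 & 1) | (1 & 1))))  →  (1 ^ ((1 & 1) | (1 & 1)));  E = (((0 ^ 0) ^ ((~ a) | ((0 ^ 0) ^ (~ a)))) ^ ((1 ^ ((1 & 1) | (1 & 1))) & ((1 ^ (1 | 1)) | 1)))
2. [or_idem →] ((1 & 1) | (1 & 1))  →  (1 & 1);  E = (((0 ^ 0) ^ ((~ a) | ((0 ^ 0) ^ (~ a)))) ^ ((1 ^ (1 & 1)) & ((1 ^ (1 | 1)) | 1)))
3. [xor_comm →] (1 ^ (1 & 1))  →  ((1 & 1) ^ 1);  E = (((0 ^ 0) ^ ((~ a) | ((0 ^ 0) ^ (~ a)))) ^ (((1 & 1) ^ 1) & ((1 ^ (1 | 1)) | 1)))
4. [xor_false →] (0 ^ 0)  →  0;  E = (((0 ^ 0) ^ ((~ a) | (0 ^ (~ a)))) ^ (((1 & 1) ^ 1) & ((1 ^ (1 | 1)) | 1)))
5. [xor_comm →] (0 ^ (~ a))  →  ((~ a) ^ 0);  E = (((0 ^ 0) ^ ((~ a) | ((~ a) ^ 0))) ^ (((1 & 1) ^ 1) & ((1 ^ (1 | 1)) | 1)))
6. [xor_false →] ((~ a) ^ 0)  →  (~ a);  E = (((0 ^ 0) ^ ((~ a) | (~ a))) ^ (((1 & 1) ^ 1) & ((1 ^ (1 | 1)) | 1)))
7. [and_true →] (1 & 1)  →  1;  E = (((0 ^ 0) ^ ((~ a) | (~ a))) ^ ((1 ^ 1) & ((1 ^ (1 | 1)) | 1)))
8. [or_idem →] (1 | 1)  →  1;  E = (((0 ^ 0) ^ ((~ a) | (~ a))) ^ ((1 ^ 1) & ((1 ^ 1) | 1)))
9. [absorb_and →] ((1 ^ 1) & ((1 ^ 1) | 1))  →  (1 ^ 1);  E = (((0 ^ 0) ^ ((~ a) | (~ a))) ^ (1 ^ 1))
10. [xor_comm →] ((0 ^ 0) ^ ((~ a) | (~ a)))  →  (((~ a) | (~ a)) ^ (0 ^ 0));  E = ((((~ a) | (~ a)) ^ (0 ^ 0)) ^ (1 ^ 1))
11. [or_idem →] ((~ a) | (~ a))  →  (~ a);  E = (((~ a) ^ (0 ^ 0)) ^ (1 ^ 1))
12. [xor_comm →] (((~ a) ^ (0 ^ 0)) ^ (1 ^ 1))  →  ((1 ^ 1) ^ ((~ a) ^ (0 ^ 0)))
13. [xor_false →] (0 ^ 0)  →  0;  E = ((1 ^ 1) ^ ((~ a) ^ 0))
14. [xor_false →] ((~ a) ^ 0)  →  (~ a);  cost 6 ≤ 6, done

((1 ^ 1) ^ (~ a))   [cost 6]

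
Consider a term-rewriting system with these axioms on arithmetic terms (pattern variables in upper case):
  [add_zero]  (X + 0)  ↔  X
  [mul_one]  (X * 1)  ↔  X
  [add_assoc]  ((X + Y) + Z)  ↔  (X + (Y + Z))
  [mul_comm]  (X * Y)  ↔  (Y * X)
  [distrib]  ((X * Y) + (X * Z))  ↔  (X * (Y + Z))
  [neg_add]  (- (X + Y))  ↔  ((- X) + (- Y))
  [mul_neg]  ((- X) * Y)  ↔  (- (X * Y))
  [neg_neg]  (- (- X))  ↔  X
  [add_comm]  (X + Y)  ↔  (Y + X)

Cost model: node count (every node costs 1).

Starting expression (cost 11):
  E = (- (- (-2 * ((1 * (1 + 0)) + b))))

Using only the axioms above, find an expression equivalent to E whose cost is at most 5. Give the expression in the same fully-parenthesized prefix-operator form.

(1) (- (- (-2 * ((1 * (1 + 0)) + b))))  =[neg_neg →]=  (-2 * ((1 * (1 + 0)) + b))
(2) (1 + 0)  =[add_zero →]=  1    ⊢ (-2 * ((1 * 1) + b))
(3) (1 * 1)  =[mul_one →]=  1    ⊢ cost 5, within 5

(-2 * (1 + b))   [cost 5]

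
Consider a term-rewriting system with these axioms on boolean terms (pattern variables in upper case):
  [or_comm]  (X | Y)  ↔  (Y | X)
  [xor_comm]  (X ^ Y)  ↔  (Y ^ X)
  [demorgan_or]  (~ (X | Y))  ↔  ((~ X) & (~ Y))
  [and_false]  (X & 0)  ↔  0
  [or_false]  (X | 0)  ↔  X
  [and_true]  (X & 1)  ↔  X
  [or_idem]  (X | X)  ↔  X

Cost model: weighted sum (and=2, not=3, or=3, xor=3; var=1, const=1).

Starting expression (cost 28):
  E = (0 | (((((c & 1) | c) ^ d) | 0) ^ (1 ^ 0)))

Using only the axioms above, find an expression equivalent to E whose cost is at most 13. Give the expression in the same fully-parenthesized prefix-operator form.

((c ^ d) ^ (1 ^ 0))   [cost 13]

(1) (c & 1)  =[and_true →]=  c    ⊢ (0 | ((((c | c) ^ d) | 0) ^ (1 ^ 0)))
(2) (0 | ((((c | c) ^ d) | 0) ^ (1 ^ 0)))  =[or_comm →]=  (((((c | c) ^ d) | 0) ^ (1 ^ 0)) | 0)
(3) (((((c | c) ^ d) | 0) ^ (1 ^ 0)) | 0)  =[or_false →]=  ((((c | c) ^ d) | 0) ^ (1 ^ 0))
(4) (c | c)  =[or_idem →]=  c    ⊢ (((c ^ d) | 0) ^ (1 ^ 0))
(5) ((c ^ d) | 0)  =[or_false →]=  (c ^ d)    ⊢ cost 13, within 13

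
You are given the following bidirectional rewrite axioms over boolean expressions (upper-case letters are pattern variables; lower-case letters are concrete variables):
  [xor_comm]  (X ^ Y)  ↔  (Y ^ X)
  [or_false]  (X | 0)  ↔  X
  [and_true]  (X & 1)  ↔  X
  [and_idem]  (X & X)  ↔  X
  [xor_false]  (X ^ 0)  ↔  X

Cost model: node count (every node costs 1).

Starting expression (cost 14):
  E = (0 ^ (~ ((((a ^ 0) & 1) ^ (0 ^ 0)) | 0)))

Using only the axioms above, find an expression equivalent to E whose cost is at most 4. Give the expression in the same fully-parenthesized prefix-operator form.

1. [xor_false →] (a ^ 0)  →  a;  E = (0 ^ (~ (((a & 1) ^ (0 ^ 0)) | 0)))
2. [or_false →] (((a & 1) ^ (0 ^ 0)) | 0)  →  ((a & 1) ^ (0 ^ 0));  E = (0 ^ (~ ((a & 1) ^ (0 ^ 0))))
3. [xor_comm →] (0 ^ (~ ((a & 1) ^ (0 ^ 0))))  →  ((~ ((a & 1) ^ (0 ^ 0))) ^ 0)
4. [and_true →] (a & 1)  →  a;  E = ((~ (a ^ (0 ^ 0))) ^ 0)
5. [xor_false →] (0 ^ 0)  →  0;  E = ((~ (a ^ 0)) ^ 0)
6. [xor_false →] ((~ (a ^ 0)) ^ 0)  →  (~ (a ^ 0));  cost 4 ≤ 4, done

(~ (a ^ 0))   [cost 4]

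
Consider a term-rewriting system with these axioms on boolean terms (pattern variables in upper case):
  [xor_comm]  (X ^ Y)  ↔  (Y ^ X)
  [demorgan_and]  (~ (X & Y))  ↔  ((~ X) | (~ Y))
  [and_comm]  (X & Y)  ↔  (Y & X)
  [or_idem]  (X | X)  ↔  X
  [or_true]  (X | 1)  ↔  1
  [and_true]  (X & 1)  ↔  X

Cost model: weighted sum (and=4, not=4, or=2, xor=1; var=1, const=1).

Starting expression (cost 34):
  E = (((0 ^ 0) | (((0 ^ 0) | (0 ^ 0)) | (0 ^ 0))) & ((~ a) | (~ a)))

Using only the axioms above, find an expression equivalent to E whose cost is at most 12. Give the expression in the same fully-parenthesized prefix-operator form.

(1) ((0 ^ 0) | (0 ^ 0))  =[or_idem →]=  (0 ^ 0)    ⊢ (((0 ^ 0) | ((0 ^ 0) | (0 ^ 0))) & ((~ a) | (~ a)))
(2) ((~ a) | (~ a))  =[or_idem →]=  (~ a)    ⊢ (((0 ^ 0) | ((0 ^ 0) | (0 ^ 0))) & (~ a))
(3) ((0 ^ 0) | (0 ^ 0))  =[or_idem →]=  (0 ^ 0)    ⊢ (((0 ^ 0) | (0 ^ 0)) & (~ a))
(4) ((0 ^ 0) | (0 ^ 0))  =[or_idem →]=  (0 ^ 0)    ⊢ cost 12, within 12

((0 ^ 0) & (~ a))   [cost 12]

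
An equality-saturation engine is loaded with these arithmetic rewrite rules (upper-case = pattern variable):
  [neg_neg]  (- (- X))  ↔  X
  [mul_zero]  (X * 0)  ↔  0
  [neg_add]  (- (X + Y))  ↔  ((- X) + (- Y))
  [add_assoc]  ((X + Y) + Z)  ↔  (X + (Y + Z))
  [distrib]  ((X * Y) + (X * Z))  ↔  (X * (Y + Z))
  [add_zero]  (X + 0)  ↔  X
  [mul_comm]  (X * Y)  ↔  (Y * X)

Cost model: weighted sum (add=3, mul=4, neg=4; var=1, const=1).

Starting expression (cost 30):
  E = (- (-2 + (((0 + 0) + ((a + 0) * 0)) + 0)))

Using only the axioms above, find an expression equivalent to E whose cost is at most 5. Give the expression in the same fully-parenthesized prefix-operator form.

(- -2)   [cost 5]

step 1: add_zero (→) rewrites (a + 0) into a, now (- (-2 + (((0 + 0) + (a * 0)) + 0)))
step 2: add_zero (→) rewrites (0 + 0) into 0, now (- (-2 + ((0 + (a * 0)) + 0)))
step 3: mul_zero (→) rewrites (a * 0) into 0, now (- (-2 + ((0 + 0) + 0)))
step 4: add_zero (→) rewrites (0 + 0) into 0, now (- (-2 + (0 + 0)))
step 5: add_zero (→) rewrites (0 + 0) into 0, now (- (-2 + 0))
step 6: add_zero (→) rewrites (-2 + 0) into -2, reaching cost 5 (bound 5)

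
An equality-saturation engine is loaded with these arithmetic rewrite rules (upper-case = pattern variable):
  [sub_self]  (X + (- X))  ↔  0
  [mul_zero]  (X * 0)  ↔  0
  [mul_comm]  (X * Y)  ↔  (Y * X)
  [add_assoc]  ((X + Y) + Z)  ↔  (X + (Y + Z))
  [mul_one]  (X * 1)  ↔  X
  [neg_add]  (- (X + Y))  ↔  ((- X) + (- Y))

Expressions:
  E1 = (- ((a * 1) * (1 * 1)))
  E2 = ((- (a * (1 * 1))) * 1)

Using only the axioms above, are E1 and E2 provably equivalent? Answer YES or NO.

YES

(1) (1 * 1)  =[mul_one →]=  1    ⊢ (- ((a * 1) * 1))
(2) ((a * 1) * 1)  =[mul_one →]=  (a * 1)    ⊢ (- (a * 1))
(3) 1  =[mul_one ←]=  (1 * 1)    ⊢ (- (a * (1 * 1)))
(4) (- (a * (1 * 1)))  =[mul_one ←]=  ((- (a * (1 * 1))) * 1)    ⊢ E2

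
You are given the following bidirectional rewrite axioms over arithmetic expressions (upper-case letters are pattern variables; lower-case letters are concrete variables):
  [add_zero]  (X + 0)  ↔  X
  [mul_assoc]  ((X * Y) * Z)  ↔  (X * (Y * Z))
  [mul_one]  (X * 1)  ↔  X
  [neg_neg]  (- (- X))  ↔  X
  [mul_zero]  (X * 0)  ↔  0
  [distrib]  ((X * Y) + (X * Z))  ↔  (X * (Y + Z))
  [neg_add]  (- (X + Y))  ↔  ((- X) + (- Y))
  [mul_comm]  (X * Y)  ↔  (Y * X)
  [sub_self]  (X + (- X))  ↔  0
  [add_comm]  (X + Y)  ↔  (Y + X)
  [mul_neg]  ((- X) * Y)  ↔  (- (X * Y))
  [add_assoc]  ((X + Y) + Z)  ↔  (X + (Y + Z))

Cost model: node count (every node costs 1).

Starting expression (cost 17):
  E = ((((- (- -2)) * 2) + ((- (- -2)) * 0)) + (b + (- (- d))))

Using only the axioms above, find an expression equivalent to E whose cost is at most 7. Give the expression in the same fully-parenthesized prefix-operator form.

(1) (((- (- -2)) * 2) + ((- (- -2)) * 0))  =[distrib →]=  ((- (- -2)) * (2 + 0))    ⊢ (((- (- -2)) * (2 + 0)) + (b + (- (- d))))
(2) (- (- d))  =[neg_neg →]=  d    ⊢ (((- (- -2)) * (2 + 0)) + (b + d))
(3) (2 + 0)  =[add_zero →]=  2    ⊢ (((- (- -2)) * 2) + (b + d))
(4) (- (- -2))  =[neg_neg →]=  -2    ⊢ cost 7, within 7

((-2 * 2) + (b + d))   [cost 7]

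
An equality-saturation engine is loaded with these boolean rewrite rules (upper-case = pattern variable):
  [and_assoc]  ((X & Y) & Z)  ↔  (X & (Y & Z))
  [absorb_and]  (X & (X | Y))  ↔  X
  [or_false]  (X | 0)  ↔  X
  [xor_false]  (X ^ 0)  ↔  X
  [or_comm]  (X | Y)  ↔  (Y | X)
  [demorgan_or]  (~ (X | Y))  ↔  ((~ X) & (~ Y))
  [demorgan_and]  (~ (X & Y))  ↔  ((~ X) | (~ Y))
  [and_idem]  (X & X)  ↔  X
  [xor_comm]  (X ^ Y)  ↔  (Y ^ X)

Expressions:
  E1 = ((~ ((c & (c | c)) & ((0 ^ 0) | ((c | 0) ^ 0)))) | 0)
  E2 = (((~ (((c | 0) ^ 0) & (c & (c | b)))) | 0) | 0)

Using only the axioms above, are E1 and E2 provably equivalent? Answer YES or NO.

YES

step 1: or_false (→) rewrites (c | 0) into c, now ((~ ((c & (c | c)) & ((0 ^ 0) | (c ^ 0)))) | 0)
step 2: or_comm (→) rewrites ((0 ^ 0) | (c ^ 0)) into ((c ^ 0) | (0 ^ 0)), now ((~ ((c & (c | c)) & ((c ^ 0) | (0 ^ 0)))) | 0)
step 3: xor_false (→) rewrites (0 ^ 0) into 0, now ((~ ((c & (c | c)) & ((c ^ 0) | 0))) | 0)
step 4: xor_false (→) rewrites (c ^ 0) into c, now ((~ ((c & (c | c)) & (c | 0))) | 0)
step 5: absorb_and (→) rewrites (c & (c | c)) into c, now ((~ (c & (c | 0))) | 0)
step 6: or_false (→) rewrites (c | 0) into c, now ((~ (c & c)) | 0)
step 7: xor_false (←) rewrites c into (c ^ 0), now ((~ ((c ^ 0) & c)) | 0)
step 8: absorb_and (←) rewrites c into (c & (c | b)), now ((~ ((c ^ 0) & (c & (c | b)))) | 0)
step 9: or_false (←) rewrites c into (c | 0), now ((~ (((c | 0) ^ 0) & (c & (c | b)))) | 0)
step 10: or_false (←) rewrites ((~ (((c | 0) ^ 0) & (c & (c | b)))) | 0) into (((~ (((c | 0) ^ 0) & (c & (c | b)))) | 0) | 0), which is E2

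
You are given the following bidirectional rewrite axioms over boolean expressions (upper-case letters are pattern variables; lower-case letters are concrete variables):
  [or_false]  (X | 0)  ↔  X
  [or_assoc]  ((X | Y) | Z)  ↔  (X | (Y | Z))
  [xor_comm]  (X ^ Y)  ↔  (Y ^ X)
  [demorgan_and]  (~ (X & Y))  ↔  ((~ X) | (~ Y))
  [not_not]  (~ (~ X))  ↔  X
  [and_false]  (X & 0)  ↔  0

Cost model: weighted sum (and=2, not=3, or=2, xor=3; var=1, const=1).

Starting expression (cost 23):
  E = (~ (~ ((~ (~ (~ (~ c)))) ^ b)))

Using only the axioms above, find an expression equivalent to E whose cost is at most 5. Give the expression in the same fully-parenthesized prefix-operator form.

(c ^ b)   [cost 5]

1. [not_not →] (~ (~ ((~ (~ (~ (~ c)))) ^ b)))  →  ((~ (~ (~ (~ c)))) ^ b)
2. [not_not →] (~ (~ (~ (~ c))))  →  (~ (~ c));  E = ((~ (~ c)) ^ b)
3. [not_not →] (~ (~ c))  →  c;  cost 5 ≤ 5, done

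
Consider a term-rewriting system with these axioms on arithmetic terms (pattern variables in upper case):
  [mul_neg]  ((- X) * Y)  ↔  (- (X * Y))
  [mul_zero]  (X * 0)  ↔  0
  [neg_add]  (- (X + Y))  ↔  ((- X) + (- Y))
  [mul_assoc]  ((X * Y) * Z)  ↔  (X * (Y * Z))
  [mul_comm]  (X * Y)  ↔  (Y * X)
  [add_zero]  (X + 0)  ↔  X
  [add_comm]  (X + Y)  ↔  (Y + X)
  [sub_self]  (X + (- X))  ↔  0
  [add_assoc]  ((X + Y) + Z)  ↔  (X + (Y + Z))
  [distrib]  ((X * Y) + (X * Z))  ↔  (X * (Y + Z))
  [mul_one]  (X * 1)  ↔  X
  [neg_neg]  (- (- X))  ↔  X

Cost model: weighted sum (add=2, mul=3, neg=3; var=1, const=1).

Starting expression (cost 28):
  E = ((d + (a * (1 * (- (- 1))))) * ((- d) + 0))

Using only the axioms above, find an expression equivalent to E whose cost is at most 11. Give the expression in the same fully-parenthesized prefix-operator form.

step 1: neg_neg (→) rewrites (- (- 1)) into 1, now ((d + (a * (1 * 1))) * ((- d) + 0))
step 2: mul_one (→) rewrites (1 * 1) into 1, now ((d + (a * 1)) * ((- d) + 0))
step 3: add_zero (→) rewrites ((- d) + 0) into (- d), now ((d + (a * 1)) * (- d))
step 4: mul_one (→) rewrites (a * 1) into a, reaching cost 11 (bound 11)

((d + a) * (- d))   [cost 11]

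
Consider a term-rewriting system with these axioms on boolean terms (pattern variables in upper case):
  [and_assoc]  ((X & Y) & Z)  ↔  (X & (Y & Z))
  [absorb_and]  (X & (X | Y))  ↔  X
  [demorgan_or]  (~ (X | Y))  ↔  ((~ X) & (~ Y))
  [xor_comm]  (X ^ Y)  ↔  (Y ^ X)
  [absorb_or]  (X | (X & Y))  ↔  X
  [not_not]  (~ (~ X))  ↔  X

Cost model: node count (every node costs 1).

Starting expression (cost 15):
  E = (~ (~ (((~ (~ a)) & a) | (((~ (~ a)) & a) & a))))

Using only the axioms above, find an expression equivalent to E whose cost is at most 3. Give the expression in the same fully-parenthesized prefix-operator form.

(a & a)   [cost 3]

(1) (((~ (~ a)) & a) | (((~ (~ a)) & a) & a))  =[absorb_or →]=  ((~ (~ a)) & a)    ⊢ (~ (~ ((~ (~ a)) & a)))
(2) (~ (~ a))  =[not_not →]=  a    ⊢ (~ (~ (a & a)))
(3) (~ (~ (a & a)))  =[not_not →]=  (a & a)    ⊢ cost 3, within 3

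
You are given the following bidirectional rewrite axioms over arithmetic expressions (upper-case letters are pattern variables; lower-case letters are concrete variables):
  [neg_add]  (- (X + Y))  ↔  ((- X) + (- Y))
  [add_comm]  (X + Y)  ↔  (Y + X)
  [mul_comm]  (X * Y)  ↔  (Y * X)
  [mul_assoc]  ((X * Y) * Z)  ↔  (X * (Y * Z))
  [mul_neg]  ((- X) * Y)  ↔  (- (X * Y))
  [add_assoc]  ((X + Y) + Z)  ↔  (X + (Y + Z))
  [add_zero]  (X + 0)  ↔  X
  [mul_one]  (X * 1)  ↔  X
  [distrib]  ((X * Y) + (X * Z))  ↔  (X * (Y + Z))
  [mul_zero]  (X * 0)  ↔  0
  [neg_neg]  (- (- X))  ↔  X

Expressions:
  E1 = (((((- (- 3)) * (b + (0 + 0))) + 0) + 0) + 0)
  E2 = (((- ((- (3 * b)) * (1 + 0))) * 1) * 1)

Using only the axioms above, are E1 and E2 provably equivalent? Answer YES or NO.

YES

step 1: add_zero (→) rewrites ((((- (- 3)) * (b + (0 + 0))) + 0) + 0) into (((- (- 3)) * (b + (0 + 0))) + 0), now ((((- (- 3)) * (b + (0 + 0))) + 0) + 0)
step 2: add_zero (→) rewrites (0 + 0) into 0, now ((((- (- 3)) * (b + 0)) + 0) + 0)
step 3: add_zero (→) rewrites ((((- (- 3)) * (b + 0)) + 0) + 0) into (((- (- 3)) * (b + 0)) + 0)
step 4: add_zero (→) rewrites (b + 0) into b, now (((- (- 3)) * b) + 0)
step 5: add_zero (→) rewrites (((- (- 3)) * b) + 0) into ((- (- 3)) * b)
step 6: neg_neg (→) rewrites (- (- 3)) into 3, now (3 * b)
step 7: mul_one (←) rewrites (3 * b) into ((3 * b) * 1)
step 8: neg_neg (←) rewrites ((3 * b) * 1) into (- (- ((3 * b) * 1)))
step 9: mul_one (←) rewrites (- (- ((3 * b) * 1))) into ((- (- ((3 * b) * 1))) * 1)
step 10: mul_one (←) rewrites 1 into (1 * 1), now ((- (- ((3 * b) * 1))) * (1 * 1))
step 11: mul_neg (←) rewrites (- ((3 * b) * 1)) into ((- (3 * b)) * 1), now ((- ((- (3 * b)) * 1)) * (1 * 1))
step 12: add_zero (←) rewrites 1 into (1 + 0), now ((- ((- (3 * b)) * (1 + 0))) * (1 * 1))
step 13: mul_assoc (←) rewrites ((- ((- (3 * b)) * (1 + 0))) * (1 * 1)) into (((- ((- (3 * b)) * (1 + 0))) * 1) * 1), which is E2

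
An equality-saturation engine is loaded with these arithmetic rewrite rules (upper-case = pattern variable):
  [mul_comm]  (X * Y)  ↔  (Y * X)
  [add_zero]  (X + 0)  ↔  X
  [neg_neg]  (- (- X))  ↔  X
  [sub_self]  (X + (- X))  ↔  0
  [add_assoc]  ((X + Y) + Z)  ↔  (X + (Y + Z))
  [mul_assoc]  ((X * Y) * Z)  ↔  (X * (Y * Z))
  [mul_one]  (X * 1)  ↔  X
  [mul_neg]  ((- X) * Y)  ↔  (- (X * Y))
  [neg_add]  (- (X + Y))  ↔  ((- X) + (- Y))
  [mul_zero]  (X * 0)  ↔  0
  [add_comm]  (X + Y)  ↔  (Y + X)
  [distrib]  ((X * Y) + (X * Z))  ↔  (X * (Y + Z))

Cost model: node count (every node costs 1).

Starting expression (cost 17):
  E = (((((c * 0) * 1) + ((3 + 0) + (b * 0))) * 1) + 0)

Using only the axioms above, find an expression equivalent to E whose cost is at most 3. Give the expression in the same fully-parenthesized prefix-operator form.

1. [add_zero →] (((((c * 0) * 1) + ((3 + 0) + (b * 0))) * 1) + 0)  →  ((((c * 0) * 1) + ((3 + 0) + (b * 0))) * 1)
2. [mul_zero →] (b * 0)  →  0;  E = ((((c * 0) * 1) + ((3 + 0) + 0)) * 1)
3. [mul_one →] ((c * 0) * 1)  →  (c * 0);  E = (((c * 0) + ((3 + 0) + 0)) * 1)
4. [add_zero →] ((3 + 0) + 0)  →  (3 + 0);  E = (((c * 0) + (3 + 0)) * 1)
5. [add_comm →] ((c * 0) + (3 + 0))  →  ((3 + 0) + (c * 0));  E = (((3 + 0) + (c * 0)) * 1)
6. [mul_one →] (((3 + 0) + (c * 0)) * 1)  →  ((3 + 0) + (c * 0))
7. [mul_zero →] (c * 0)  →  0;  E = ((3 + 0) + 0)
8. [add_zero →] ((3 + 0) + 0)  →  (3 + 0);  cost 3 ≤ 3, done

(3 + 0)   [cost 3]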